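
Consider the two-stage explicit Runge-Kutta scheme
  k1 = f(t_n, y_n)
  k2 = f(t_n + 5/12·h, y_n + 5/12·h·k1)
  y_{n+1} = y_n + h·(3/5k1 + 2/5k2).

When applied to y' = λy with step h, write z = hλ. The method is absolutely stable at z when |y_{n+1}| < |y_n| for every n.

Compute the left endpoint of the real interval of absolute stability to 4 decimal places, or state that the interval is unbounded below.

Set f=λy, z=hλ:
  k1=λy_n ⇒ h·k1=z·y_n;  k2=λ(1+5/12z)y_n ⇒ h·k2=z(1+5/12z)y_n
  y_{n+1}/y_n = 1 + 3/5z + 2/5z(1+5/12z) = 1 + z + 1/6z²
  Hence R(z) = 1 + z + 1/6z².

Boundary: |R(x)|=1, x<0.
x=-1.24: |R|=0.0163
R=1: x+1/6x²=0 ⇒ x=−6=-6.0000; min R=1−1/(4·1/6)=-0.5000>−1
Confirm numerically:
  x=-4.046: |R|=0.31765 <1
  x=-2.533: |R|=0.46365 <1
  x=-2.466: |R|=0.45247 <1
  x=-6.515: |R|=1.55920 >1
  x=-6.496: |R|=1.53700 >1
  x=-6.257: |R|=1.26801 >1
Stable set (-6.0000, 0).

z* = -6.0000.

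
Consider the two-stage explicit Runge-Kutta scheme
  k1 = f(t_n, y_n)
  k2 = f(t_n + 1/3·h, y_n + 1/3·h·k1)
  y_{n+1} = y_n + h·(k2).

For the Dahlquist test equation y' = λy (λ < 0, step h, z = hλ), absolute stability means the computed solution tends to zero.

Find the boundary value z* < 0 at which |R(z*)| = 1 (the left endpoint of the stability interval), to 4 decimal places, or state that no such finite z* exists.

Set f=λy, z=hλ:
  k1=λy_n ⇒ h·k1=z·y_n;  k2=λ(1+1/3z)y_n ⇒ h·k2=z(1+1/3z)y_n
  y_{n+1}/y_n = 1 + z(1+1/3z) = 1 + z + 1/3z²
  R(z) = 1 + z + 1/3z².

Boundary: |R(x)|=1, x<0.
x=-1.71: |R|=0.2647
R=1: x+1/3x²=0 ⇒ x=−3=-3.0000; min R=1−1/(4·1/3)=0.2500>−1
Confirm numerically:
  x=-2.335: |R|=0.48241 <1
  x=-2.237: |R|=0.43106 <1
  x=-2.128: |R|=0.38146 <1
  x=-1.839: |R|=0.28831 <1
  x=-3.158: |R|=1.16632 >1
  x=-3.147: |R|=1.15420 >1
So |R|<1 on (-3.0000, 0).

z* = -3.0000.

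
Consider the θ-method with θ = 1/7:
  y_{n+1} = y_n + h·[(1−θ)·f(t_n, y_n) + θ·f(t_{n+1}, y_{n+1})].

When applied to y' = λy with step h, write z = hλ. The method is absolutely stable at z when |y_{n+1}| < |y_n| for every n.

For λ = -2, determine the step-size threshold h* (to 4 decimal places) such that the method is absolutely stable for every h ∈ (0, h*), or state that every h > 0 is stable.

(-2.8000,0); λ=-2 ⇒ h* = (14/5)/2 = 1.4000.

Set f=λy, z=hλ:
  y_{n+1} = y_n + z·[6/7·y_n + 1/7·y_{n+1}] ⇒ (1 − 1/7z)y_{n+1} = (1 + 6/7z)y_n
  ⇒ R(z) = (1 + 6/7z)/(1 − 1/7z).

Find x<0 with |R(x)|<1.
x=-0.57: |R|=0.4729
R=−1: 1+6/7x = −1+1/7x ⇒ -5/7x=2 ⇒ x=2/(-5/7)=-2.8000
Confirm numerically:
  x=-2.473: |R|=0.82740 <1
  x=-1.519: |R|=0.24815 <1
  x=-1.380: |R|=0.15274 <1
  x=-1.151: |R|=0.01153 <1
  x=-3.395: |R|=1.28620 >1
  x=-3.341: |R|=1.26158 >1
  x=-2.916: |R|=1.05849 >1
Stable set (-2.8000, 0).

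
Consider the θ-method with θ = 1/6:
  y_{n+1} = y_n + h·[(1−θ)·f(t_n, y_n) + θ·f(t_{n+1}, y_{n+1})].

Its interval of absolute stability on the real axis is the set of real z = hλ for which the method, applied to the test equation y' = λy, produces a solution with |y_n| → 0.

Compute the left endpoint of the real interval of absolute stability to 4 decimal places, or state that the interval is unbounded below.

On y'=λy, z=hλ:
  y_{n+1} = y_n + z·[5/6·y_n + 1/6·y_{n+1}] ⇒ (1 − 1/6z)y_{n+1} = (1 + 5/6z)y_n
  R(z) = (1 + 5/6z)/(1 − 1/6z).

Boundary: |R(x)|=1, x<0.
x=-0.63: |R|=0.4299
R=−1: 1+5/6x = −1+1/6x ⇒ -2/3x=2 ⇒ x=2/(-2/3)=-3.0000
Confirm numerically:
  x=-2.354: |R|=0.69069 <1
  x=-2.060: |R|=0.53350 <1
  x=-1.547: |R|=0.22989 <1
  x=-1.464: |R|=0.17685 <1
  x=-3.533: |R|=1.22364 >1
  x=-3.352: |R|=1.15056 >1
  x=-3.024: |R|=1.01064 >1
Stable set (-3.0000, 0).

z* = -3.0000.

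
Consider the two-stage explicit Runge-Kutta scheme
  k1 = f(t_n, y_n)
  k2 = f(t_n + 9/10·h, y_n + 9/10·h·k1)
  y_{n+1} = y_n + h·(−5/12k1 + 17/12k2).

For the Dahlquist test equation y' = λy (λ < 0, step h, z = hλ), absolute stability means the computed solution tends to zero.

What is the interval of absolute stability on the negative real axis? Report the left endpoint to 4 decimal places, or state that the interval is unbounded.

(-0.7843, 0).

With y'=λy (z=hλ):
  k1=λy_n ⇒ h·k1=z·y_n;  k2=λ(1+9/10z)y_n ⇒ h·k2=z(1+9/10z)y_n
  y_{n+1}/y_n = 1 − 5/12z + 17/12z(1+9/10z) = 1 + z + 51/40z²
  ⇒ R(z) = 1 + z + 51/40z².

Need |R(x)|<1, x<0.
x=-1.62: |R|=2.7261
R=1: x+51/40x²=0 ⇒ x=−40/51=-0.7843; min R=1−1/(4·51/40)=0.8039>−1
Confirm numerically:
  x=-0.755: |R|=0.97178 <1
  x=-0.359: |R|=0.80532 <1
  x=-0.317: |R|=0.81112 <1
  x=-0.314: |R|=0.81171 <1
  x=-1.307: |R|=1.87102 >1
  x=-1.160: |R|=1.55564 >1
  x=-1.137: |R|=1.51128 >1
So |R|<1 on (-0.7843, 0).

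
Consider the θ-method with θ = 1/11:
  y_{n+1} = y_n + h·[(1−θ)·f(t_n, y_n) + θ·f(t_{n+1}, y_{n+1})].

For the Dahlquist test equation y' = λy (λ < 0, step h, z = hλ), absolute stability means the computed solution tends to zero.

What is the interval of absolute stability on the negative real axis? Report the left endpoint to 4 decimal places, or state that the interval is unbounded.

(-2.4444, 0).

Set f=λy, z=hλ:
  y_{n+1} = y_n + z·[10/11·y_n + 1/11·y_{n+1}] ⇒ (1 − 1/11z)y_{n+1} = (1 + 10/11z)y_n
  so R(z) = (1 + 10/11z)/(1 − 1/11z).

Solve |R(x)|<1 on ℝ⁻.
x=-0.6: |R|=0.4310
R=−1: 1+10/11x = −1+1/11x ⇒ -9/11x=2 ⇒ x=2/(-9/11)=-2.4444
Confirm numerically:
  x=-1.478: |R|=0.30293 <1
  x=-1.354: |R|=0.20560 <1
  x=-1.344: |R|=0.19767 <1
  x=-1.333: |R|=0.18892 <1
  x=-2.767: |R|=1.21087 >1
  x=-2.704: |R|=1.17046 >1
  x=-2.535: |R|=1.06021 >1
So |R|<1 on (-2.4444, 0).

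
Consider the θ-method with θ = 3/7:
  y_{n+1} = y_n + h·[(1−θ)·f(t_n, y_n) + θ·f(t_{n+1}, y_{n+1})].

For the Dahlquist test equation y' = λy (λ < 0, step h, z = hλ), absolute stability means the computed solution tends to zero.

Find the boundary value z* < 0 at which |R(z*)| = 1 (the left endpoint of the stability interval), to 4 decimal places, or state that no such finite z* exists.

z* = -14.0000.

With y'=λy (z=hλ):
  y_{n+1} = y_n + z·[4/7·y_n + 3/7·y_{n+1}] ⇒ (1 − 3/7z)y_{n+1} = (1 + 4/7z)y_n
  so R(z) = (1 + 4/7z)/(1 − 3/7z).

Solve |R(x)|<1 on ℝ⁻.
x=-1.39: |R|=0.1289
R=−1: 1+4/7x = −1+3/7x ⇒ -1/7x=2 ⇒ x=2/(-1/7)=-14.0000
Confirm numerically:
  x=-13.762: |R|=0.99507 <1
  x=-10.540: |R|=0.91041 <1
  x=-9.398: |R|=0.86924 <1
  x=-8.259: |R|=0.81933 <1
  x=-14.352: |R|=1.00703 >1
  x=-14.271: |R|=1.00544 >1
Interval (-14.0000, 0).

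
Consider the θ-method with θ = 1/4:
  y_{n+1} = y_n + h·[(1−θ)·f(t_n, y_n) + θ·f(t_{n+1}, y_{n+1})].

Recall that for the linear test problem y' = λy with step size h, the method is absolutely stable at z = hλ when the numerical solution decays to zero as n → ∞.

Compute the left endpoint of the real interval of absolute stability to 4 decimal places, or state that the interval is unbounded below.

With y'=λy (z=hλ):
  y_{n+1} = y_n + z·[3/4·y_n + 1/4·y_{n+1}] ⇒ (1 − 1/4z)y_{n+1} = (1 + 3/4z)y_n
  so R(z) = (1 + 3/4z)/(1 − 1/4z).

Solve |R(x)|<1 on ℝ⁻.
x=-0.94: |R|=0.2389
R=−1: 1+3/4x = −1+1/4x ⇒ -1/2x=2 ⇒ x=2/(-1/2)=-4.0000
Confirm numerically:
  x=-3.972: |R|=0.99298 <1
  x=-3.134: |R|=0.75722 <1
  x=-1.649: |R|=0.16764 <1
  x=-4.582: |R|=1.13563 >1
  x=-4.086: |R|=1.02127 >1
Interval (-4.0000, 0).

left endpoint -4.0000.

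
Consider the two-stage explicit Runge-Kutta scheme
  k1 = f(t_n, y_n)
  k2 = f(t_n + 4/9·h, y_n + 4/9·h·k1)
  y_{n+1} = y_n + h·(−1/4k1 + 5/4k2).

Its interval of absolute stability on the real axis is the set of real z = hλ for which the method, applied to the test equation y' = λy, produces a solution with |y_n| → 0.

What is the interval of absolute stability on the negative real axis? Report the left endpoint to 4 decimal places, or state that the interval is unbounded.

Set f=λy, z=hλ:
  k1=λy_n ⇒ h·k1=z·y_n;  k2=λ(1+4/9z)y_n ⇒ h·k2=z(1+4/9z)y_n
  y_{n+1}/y_n = 1 − 1/4z + 5/4z(1+4/9z) = 1 + z + 5/9z²
  ⇒ R(z) = 1 + z + 5/9z².

Boundary: |R(x)|=1, x<0.
x=-0.58: |R|=0.6069
R=1: x+5/9x²=0 ⇒ x=−9/5=-1.8000; min R=1−1/(4·5/9)=0.5500>−1
Confirm numerically:
  x=-1.730: |R|=0.93272 <1
  x=-1.168: |R|=0.58990 <1
  x=-1.030: |R|=0.55939 <1
  x=-2.386: |R|=1.77678 >1
  x=-2.165: |R|=1.43901 >1
  x=-1.966: |R|=1.18131 >1
Stable set (-1.8000, 0).

(-1.8000, 0).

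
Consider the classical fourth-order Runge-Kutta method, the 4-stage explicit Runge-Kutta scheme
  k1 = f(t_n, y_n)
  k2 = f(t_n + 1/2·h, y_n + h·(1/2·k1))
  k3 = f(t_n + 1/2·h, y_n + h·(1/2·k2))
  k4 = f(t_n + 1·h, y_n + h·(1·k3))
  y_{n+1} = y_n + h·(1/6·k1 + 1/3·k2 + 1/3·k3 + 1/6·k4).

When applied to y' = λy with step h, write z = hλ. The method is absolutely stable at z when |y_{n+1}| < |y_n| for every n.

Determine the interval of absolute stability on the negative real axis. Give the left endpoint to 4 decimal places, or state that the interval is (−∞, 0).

Set f=λy, z=hλ:
  order 4, 4-stage ⇒ R(z)=1+z+z^2/2+z^3/6+z^4/24
  (e.g. R(-0.94)=0.39590, |R|=0.39590)

Find x<0 with |R(x)|<1.
x=-0.94: |R|=0.3959
|R(-2.28)|=0.4698 |R(-2.24)|=0.4446 |R(-0.6)|=0.5494
Bisect:
  x_lo=-3.2005 |R|=1.8291  x_hi=-0.1774 |R|=0.8374
  mid=-1.68896 |R|=0.27340 →hi
  mid=-2.44474 |R|=0.59677 →hi
  mid=-2.82263 |R|=1.05777 →lo
  mid=-2.63369 |R|=0.79447 →hi
  mid=-2.72816 |R|=0.91722 →hi
  mid=-2.77540 |R|=0.98518 →hi
  mid=-2.79901 |R|=1.02088 →lo
  ...
  [-2.78536,-2.78518] ⇒ x*=-2.7853
So |R|<1 on (-2.7853, 0).

z∈(-2.7853,0).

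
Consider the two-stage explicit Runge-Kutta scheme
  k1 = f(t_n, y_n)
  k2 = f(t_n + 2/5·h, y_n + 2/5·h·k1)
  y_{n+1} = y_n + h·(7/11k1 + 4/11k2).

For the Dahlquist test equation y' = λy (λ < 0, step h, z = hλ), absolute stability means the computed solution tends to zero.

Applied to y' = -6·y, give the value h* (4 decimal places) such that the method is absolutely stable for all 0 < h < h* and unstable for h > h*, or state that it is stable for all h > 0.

Set f=λy, z=hλ:
  k1=λy_n ⇒ h·k1=z·y_n;  k2=λ(1+2/5z)y_n ⇒ h·k2=z(1+2/5z)y_n
  y_{n+1}/y_n = 1 + 7/11z + 4/11z(1+2/5z) = 1 + z + 8/55z²
  R(z) = 1 + z + 8/55z².

Boundary: |R(x)|=1, x<0.
x=-1.68: |R|=0.2695
R=1: x+8/55x²=0 ⇒ x=−55/8=-6.8750; min R=1−1/(4·8/55)=-0.7188>−1
Confirm numerically:
  x=-5.238: |R|=0.24722 <1
  x=-4.960: |R|=0.38159 <1
  x=-3.556: |R|=0.71671 <1
  x=-3.081: |R|=0.70026 <1
  x=-7.392: |R|=1.55588 >1
  x=-7.103: |R|=1.23556 >1
So |R|<1 on (-6.8750, 0).

(-6.8750,0); λ=-6 ⇒ h* = (55/8)/6 = 1.1458.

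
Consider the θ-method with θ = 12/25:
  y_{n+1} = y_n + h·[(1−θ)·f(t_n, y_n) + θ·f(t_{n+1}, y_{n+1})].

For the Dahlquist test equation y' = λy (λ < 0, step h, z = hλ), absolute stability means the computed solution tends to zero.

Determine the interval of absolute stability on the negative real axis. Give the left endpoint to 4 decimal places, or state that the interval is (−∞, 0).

z∈(-50.0000,0).

Set f=λy, z=hλ:
  y_{n+1} = y_n + z·[13/25·y_n + 12/25·y_{n+1}] ⇒ (1 − 12/25z)y_{n+1} = (1 + 13/25z)y_n
  so R(z) = (1 + 13/25z)/(1 − 12/25z).

Boundary: |R(x)|=1, x<0.
x=-1.53: |R|=0.1179
R=−1: 1+13/25x = −1+12/25x ⇒ -1/25x=2 ⇒ x=2/(-1/25)=-50.0000
Confirm numerically:
  x=-48.626: |R|=0.99774 <1
  x=-38.210: |R|=0.97562 <1
  x=-29.930: |R|=0.94776 <1
  x=-23.024: |R|=0.91046 <1
  x=-50.392: |R|=1.00062 >1
  x=-50.291: |R|=1.00046 >1
Stable set (-50.0000, 0).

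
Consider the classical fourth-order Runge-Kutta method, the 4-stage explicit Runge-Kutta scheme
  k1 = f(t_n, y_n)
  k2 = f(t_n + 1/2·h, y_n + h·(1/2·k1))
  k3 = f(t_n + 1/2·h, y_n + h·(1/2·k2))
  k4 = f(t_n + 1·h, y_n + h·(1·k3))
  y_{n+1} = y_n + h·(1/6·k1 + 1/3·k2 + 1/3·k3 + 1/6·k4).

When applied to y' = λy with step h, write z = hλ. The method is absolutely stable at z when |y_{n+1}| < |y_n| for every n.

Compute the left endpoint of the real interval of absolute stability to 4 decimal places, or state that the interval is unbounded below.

left endpoint -2.7853.

Set f=λy, z=hλ:
  order 4, 4-stage ⇒ R(z)=1+z+z^2/2+z^3/6+z^4/24
  (e.g. R(-1.76)=0.27997, |R|=0.27997)

Need |R(x)|<1, x<0.
x=-1.76: |R|=0.2800
|R(-2.74)|=0.9338 |R(-1.15)|=0.3306 |R(-0.82)|=0.4431
Bisect:
  x_lo=-3.5422 |R|=2.8837  x_hi=-0.2461 |R|=0.7818
  mid=-1.89416 |R|=0.30346 →hi
  mid=-2.71819 |R|=0.90346 →hi
  mid=-3.13020 |R|=1.65735 →lo
  mid=-2.92420 |R|=1.23043 →lo
  mid=-2.82119 |R|=1.05549 →lo
  mid=-2.76969 |R|=0.97673 →hi
  mid=-2.79544 |R|=1.01541 →lo
  mid=-2.78257 |R|=0.99590 →hi
  mid=-2.78901 |R|=1.00561 →lo
  mid=-2.78579 |R|=1.00074 →lo
  ...
  [-2.78538,-2.78518] ⇒ x*=-2.7853
Interval (-2.7853, 0).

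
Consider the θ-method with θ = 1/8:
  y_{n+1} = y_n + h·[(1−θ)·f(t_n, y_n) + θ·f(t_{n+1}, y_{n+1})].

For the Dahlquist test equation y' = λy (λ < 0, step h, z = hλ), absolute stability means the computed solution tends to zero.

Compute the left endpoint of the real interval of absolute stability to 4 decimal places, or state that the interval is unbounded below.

z* = -2.6667.

With y'=λy (z=hλ):
  y_{n+1} = y_n + z·[7/8·y_n + 1/8·y_{n+1}] ⇒ (1 − 1/8z)y_{n+1} = (1 + 7/8z)y_n
  so R(z) = (1 + 7/8z)/(1 − 1/8z).

Need |R(x)|<1, x<0.
x=-1.76: |R|=0.4426
R=−1: 1+7/8x = −1+1/8x ⇒ -3/4x=2 ⇒ x=2/(-3/4)=-2.6667
Confirm numerically:
  x=-1.978: |R|=0.58589 <1
  x=-1.568: |R|=0.31104 <1
  x=-1.072: |R|=0.05467 <1
  x=-3.155: |R|=1.26266 >1
  x=-3.075: |R|=1.22122 >1
Stable set (-2.6667, 0).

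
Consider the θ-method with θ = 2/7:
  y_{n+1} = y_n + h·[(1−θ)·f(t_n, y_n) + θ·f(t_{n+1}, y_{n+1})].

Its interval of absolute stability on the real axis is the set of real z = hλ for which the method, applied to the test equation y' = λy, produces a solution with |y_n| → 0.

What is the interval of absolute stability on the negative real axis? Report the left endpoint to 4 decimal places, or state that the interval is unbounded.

z∈(-4.6667,0).

On y'=λy, z=hλ:
  y_{n+1} = y_n + z·[5/7·y_n + 2/7·y_{n+1}] ⇒ (1 − 2/7z)y_{n+1} = (1 + 5/7z)y_n
  Hence R(z) = (1 + 5/7z)/(1 − 2/7z).

Boundary: |R(x)|=1, x<0.
x=-0.34: |R|=0.6901
R=−1: 1+5/7x = −1+2/7x ⇒ -3/7x=2 ⇒ x=2/(-3/7)=-4.6667
Confirm numerically:
  x=-3.597: |R|=0.77392 <1
  x=-3.099: |R|=0.64366 <1
  x=-3.097: |R|=0.64310 <1
  x=-2.966: |R|=0.60547 <1
  x=-5.037: |R|=1.06507 >1
  x=-4.988: |R|=1.05679 >1
  x=-4.764: |R|=1.01767 >1
Interval (-4.6667, 0).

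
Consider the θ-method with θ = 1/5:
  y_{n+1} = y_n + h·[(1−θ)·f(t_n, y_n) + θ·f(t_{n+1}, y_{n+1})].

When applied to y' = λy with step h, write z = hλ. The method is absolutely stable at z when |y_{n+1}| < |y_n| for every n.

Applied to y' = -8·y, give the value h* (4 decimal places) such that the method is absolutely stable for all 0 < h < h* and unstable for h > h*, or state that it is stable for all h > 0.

(-3.3333,0); λ=-8 ⇒ h* = (10/3)/8 = 0.4167.

With y'=λy (z=hλ):
  y_{n+1} = y_n + z·[4/5·y_n + 1/5·y_{n+1}] ⇒ (1 − 1/5z)y_{n+1} = (1 + 4/5z)y_n
  Hence R(z) = (1 + 4/5z)/(1 − 1/5z).

Boundary: |R(x)|=1, x<0.
x=-0.37: |R|=0.6555
R=−1: 1+4/5x = −1+1/5x ⇒ -3/5x=2 ⇒ x=2/(-3/5)=-3.3333
Confirm numerically:
  x=-2.538: |R|=0.68347 <1
  x=-1.642: |R|=0.23607 <1
  x=-1.475: |R|=0.13900 <1
  x=-3.835: |R|=1.17035 >1
  x=-3.498: |R|=1.05813 >1
Stable set (-3.3333, 0).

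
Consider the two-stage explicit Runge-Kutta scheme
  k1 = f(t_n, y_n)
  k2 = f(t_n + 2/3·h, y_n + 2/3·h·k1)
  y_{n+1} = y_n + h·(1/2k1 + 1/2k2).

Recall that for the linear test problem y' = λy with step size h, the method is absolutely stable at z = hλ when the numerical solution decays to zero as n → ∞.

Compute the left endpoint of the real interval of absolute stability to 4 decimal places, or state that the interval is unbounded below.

Test eqn y'=λy, z=hλ:
  k1=λy_n ⇒ h·k1=z·y_n;  k2=λ(1+2/3z)y_n ⇒ h·k2=z(1+2/3z)y_n
  y_{n+1}/y_n = 1 + 1/2z + 1/2z(1+2/3z) = 1 + z + 1/3z²
  R(z) = 1 + z + 1/3z².

Boundary: |R(x)|=1, x<0.
x=-1.55: |R|=0.2508
R=1: x+1/3x²=0 ⇒ x=−3=-3.0000; min R=1−1/(4·1/3)=0.2500>−1
Confirm numerically:
  x=-2.957: |R|=0.95762 <1
  x=-2.679: |R|=0.71335 <1
  x=-2.229: |R|=0.42715 <1
  x=-1.389: |R|=0.25411 <1
  x=-3.486: |R|=1.56473 >1
  x=-3.086: |R|=1.08847 >1
So |R|<1 on (-3.0000, 0).

z* = -3.0000.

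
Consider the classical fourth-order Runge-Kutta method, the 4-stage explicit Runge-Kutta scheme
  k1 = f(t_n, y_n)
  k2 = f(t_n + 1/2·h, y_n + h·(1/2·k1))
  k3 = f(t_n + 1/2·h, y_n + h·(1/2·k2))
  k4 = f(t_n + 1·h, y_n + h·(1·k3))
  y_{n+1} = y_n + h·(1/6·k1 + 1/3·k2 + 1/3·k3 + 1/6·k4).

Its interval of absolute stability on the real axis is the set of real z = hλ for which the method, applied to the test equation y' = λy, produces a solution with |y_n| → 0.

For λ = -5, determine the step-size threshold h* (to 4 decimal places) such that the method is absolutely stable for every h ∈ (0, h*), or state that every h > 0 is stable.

(-2.7853,0); λ=-5 ⇒ h* = 0.5571.

Test eqn y'=λy, z=hλ:
  order 4, 4-stage ⇒ R(z)=1+z+z^2/2+z^3/6+z^4/24
  (e.g. R(-0.67)=0.51272, |R|=0.51272)

Find x<0 with |R(x)|<1.
x=-0.67: |R|=0.5127
|R(-1.97)|=0.3238 |R(-1.91)|=0.3073 |R(-1.58)|=0.2705
Bisect:
  x_lo=-3.5377 |R|=2.8672  x_hi=-0.2967 |R|=0.7433
  mid=-1.91723 |R|=0.30908 →hi
  mid=-2.72747 |R|=0.91627 →hi
  mid=-3.13259 |R|=1.66296 →lo
  mid=-2.93003 |R|=1.24107 →lo
  mid=-2.82875 |R|=1.06752 →lo
  mid=-2.77811 |R|=0.98923 →hi
  mid=-2.80343 |R|=1.02769 →lo
  mid=-2.79077 |R|=1.00829 →lo
  mid=-2.78444 |R|=0.99872 →hi
  mid=-2.78761 |R|=1.00349 →lo
  ...
  [-2.78543,-2.78523] ⇒ x*=-2.7853
So |R|<1 on (-2.7853, 0).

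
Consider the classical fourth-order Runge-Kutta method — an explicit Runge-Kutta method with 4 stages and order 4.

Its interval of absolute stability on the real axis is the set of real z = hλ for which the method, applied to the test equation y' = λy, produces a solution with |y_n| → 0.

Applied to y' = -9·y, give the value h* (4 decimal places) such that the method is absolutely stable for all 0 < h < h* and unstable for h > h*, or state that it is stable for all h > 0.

With y'=λy (z=hλ):
  order 4, 4-stage ⇒ R(z)=1+z+z^2/2+z^3/6+z^4/24
  (e.g. R(-1.24)=0.30954, |R|=0.30954)

Find x<0 with |R(x)|<1.
x=-1.24: |R|=0.3095
|R(-1.99)|=0.3300 |R(-1.82)|=0.2886 |R(-1.73)|=0.2767
Bisect:
  x_lo=-3.5178 |R|=2.7952  x_hi=-0.1629 |R|=0.8497
  mid=-1.84039 |R|=0.29222 →hi
  mid=-2.67912 |R|=0.85137 →hi
  mid=-3.09848 |R|=1.58441 →lo
  mid=-2.88880 |R|=1.16761 →lo
  mid=-2.78396 |R|=0.99799 →hi
  mid=-2.83638 |R|=1.07980 →lo
  mid=-2.81017 |R|=1.03816 →lo
  mid=-2.79707 |R|=1.01789 →lo
  mid=-2.79051 |R|=1.00790 →lo
  mid=-2.78724 |R|=1.00293 →lo
  ...
  [-2.78539,-2.78519] ⇒ x*=-2.7853
Interval (-2.7853, 0).

(-2.7853,0); λ=-9 ⇒ h* = 0.3095.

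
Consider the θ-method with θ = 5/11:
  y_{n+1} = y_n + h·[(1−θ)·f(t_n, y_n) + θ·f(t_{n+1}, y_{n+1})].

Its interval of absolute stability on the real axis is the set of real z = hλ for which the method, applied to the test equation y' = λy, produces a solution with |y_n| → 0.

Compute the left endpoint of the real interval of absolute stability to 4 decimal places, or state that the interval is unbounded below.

Test eqn y'=λy, z=hλ:
  y_{n+1} = y_n + z·[6/11·y_n + 5/11·y_{n+1}] ⇒ (1 − 5/11z)y_{n+1} = (1 + 6/11z)y_n
  so R(z) = (1 + 6/11z)/(1 − 5/11z).

Boundary: |R(x)|=1, x<0.
x=-0.62: |R|=0.5163
R=−1: 1+6/11x = −1+5/11x ⇒ -1/11x=2 ⇒ x=2/(-1/11)=-22.0000
Confirm numerically:
  x=-20.759: |R|=0.98919 <1
  x=-18.419: |R|=0.96527 <1
  x=-14.515: |R|=0.91044 <1
  x=-14.013: |R|=0.90147 <1
  x=-22.286: |R|=1.00234 >1
  x=-22.065: |R|=1.00054 >1
Interval (-22.0000, 0).

left endpoint -22.0000.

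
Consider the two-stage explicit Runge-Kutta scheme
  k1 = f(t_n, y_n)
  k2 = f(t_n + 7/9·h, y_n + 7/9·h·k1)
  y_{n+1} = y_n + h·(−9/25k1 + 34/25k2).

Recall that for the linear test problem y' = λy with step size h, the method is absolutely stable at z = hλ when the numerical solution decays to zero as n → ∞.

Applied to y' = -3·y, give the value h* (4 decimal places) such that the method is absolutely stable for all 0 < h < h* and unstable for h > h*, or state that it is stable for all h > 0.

Set f=λy, z=hλ:
  k1=λy_n ⇒ h·k1=z·y_n;  k2=λ(1+7/9z)y_n ⇒ h·k2=z(1+7/9z)y_n
  y_{n+1}/y_n = 1 − 9/25z + 34/25z(1+7/9z) = 1 + z + 238/225z²
  ⇒ R(z) = 1 + z + 238/225z².

Boundary: |R(x)|=1, x<0.
x=-1.36: |R|=1.5965
R=1: x+238/225x²=0 ⇒ x=−225/238=-0.9454; min R=1−1/(4·238/225)=0.7637>−1
Confirm numerically:
  x=-0.830: |R|=0.89870 <1
  x=-0.794: |R|=0.87286 <1
  x=-0.728: |R|=0.83261 <1
  x=-0.689: |R|=0.81315 <1
  x=-1.379: |R|=1.63251 >1
  x=-1.024: |R|=1.08516 >1
So |R|<1 on (-0.9454, 0).

(-0.9454,0); λ=-3 ⇒ h* = (225/238)/3 = 0.3151.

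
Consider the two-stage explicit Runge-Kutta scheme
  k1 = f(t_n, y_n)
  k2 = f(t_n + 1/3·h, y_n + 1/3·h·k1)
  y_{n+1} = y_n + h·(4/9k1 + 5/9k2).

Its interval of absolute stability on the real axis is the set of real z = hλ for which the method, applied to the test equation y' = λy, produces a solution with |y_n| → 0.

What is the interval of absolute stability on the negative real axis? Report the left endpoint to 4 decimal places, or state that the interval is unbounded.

(-5.4000, 0).

On y'=λy, z=hλ:
  k1=λy_n ⇒ h·k1=z·y_n;  k2=λ(1+1/3z)y_n ⇒ h·k2=z(1+1/3z)y_n
  y_{n+1}/y_n = 1 + 4/9z + 5/9z(1+1/3z) = 1 + z + 5/27z²
  so R(z) = 1 + z + 5/27z².

Find x<0 with |R(x)|<1.
x=-1: |R|=0.1852
R=1: x+5/27x²=0 ⇒ x=−27/5=-5.4000; min R=1−1/(4·5/27)=-0.3500>−1
Confirm numerically:
  x=-4.174: |R|=0.05235 <1
  x=-4.132: |R|=0.02975 <1
  x=-3.567: |R|=0.21080 <1
  x=-3.557: |R|=0.21399 <1
  x=-5.868: |R|=1.50856 >1
  x=-5.579: |R|=1.18493 >1
  x=-5.559: |R|=1.16368 >1
So |R|<1 on (-5.4000, 0).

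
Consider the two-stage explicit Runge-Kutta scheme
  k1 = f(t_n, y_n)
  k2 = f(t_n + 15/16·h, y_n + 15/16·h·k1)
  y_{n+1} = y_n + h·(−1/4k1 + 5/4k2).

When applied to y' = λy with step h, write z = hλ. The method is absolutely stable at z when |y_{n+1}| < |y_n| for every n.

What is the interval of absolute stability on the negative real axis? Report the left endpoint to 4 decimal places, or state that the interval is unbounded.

z∈(-0.8533,0).

Set f=λy, z=hλ:
  k1=λy_n ⇒ h·k1=z·y_n;  k2=λ(1+15/16z)y_n ⇒ h·k2=z(1+15/16z)y_n
  y_{n+1}/y_n = 1 − 1/4z + 5/4z(1+15/16z) = 1 + z + 75/64z²
  ⇒ R(z) = 1 + z + 75/64z².

Boundary: |R(x)|=1, x<0.
x=-1.61: |R|=2.4276
R=1: x+75/64x²=0 ⇒ x=−64/75=-0.8533; min R=1−1/(4·75/64)=0.7867>−1
Confirm numerically:
  x=-0.754: |R|=0.91223 <1
  x=-0.716: |R|=0.88477 <1
  x=-0.399: |R|=0.78756 <1
  x=-1.392: |R|=1.87870 >1
  x=-1.098: |R|=1.31482 >1
Interval (-0.8533, 0).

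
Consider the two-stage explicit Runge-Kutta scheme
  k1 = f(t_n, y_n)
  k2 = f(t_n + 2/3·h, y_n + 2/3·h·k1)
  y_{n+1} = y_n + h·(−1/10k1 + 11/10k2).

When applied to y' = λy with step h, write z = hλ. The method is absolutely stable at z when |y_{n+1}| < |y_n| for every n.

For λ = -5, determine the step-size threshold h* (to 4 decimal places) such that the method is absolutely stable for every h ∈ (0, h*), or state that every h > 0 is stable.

With y'=λy (z=hλ):
  k1=λy_n ⇒ h·k1=z·y_n;  k2=λ(1+2/3z)y_n ⇒ h·k2=z(1+2/3z)y_n
  y_{n+1}/y_n = 1 − 1/10z + 11/10z(1+2/3z) = 1 + z + 11/15z²
  R(z) = 1 + z + 11/15z².

Find x<0 with |R(x)|<1.
x=-0.68: |R|=0.6591
R=1: x+11/15x²=0 ⇒ x=−15/11=-1.3636; min R=1−1/(4·11/15)=0.6591>−1
Confirm numerically:
  x=-1.057: |R|=0.76232 <1
  x=-0.826: |R|=0.67434 <1
  x=-0.753: |R|=0.66281 <1
  x=-1.939: |R|=1.81813 >1
  x=-1.613: |R|=1.29496 >1
So |R|<1 on (-1.3636, 0).

(-1.3636,0); λ=-5 ⇒ h* = (15/11)/5 = 0.2727.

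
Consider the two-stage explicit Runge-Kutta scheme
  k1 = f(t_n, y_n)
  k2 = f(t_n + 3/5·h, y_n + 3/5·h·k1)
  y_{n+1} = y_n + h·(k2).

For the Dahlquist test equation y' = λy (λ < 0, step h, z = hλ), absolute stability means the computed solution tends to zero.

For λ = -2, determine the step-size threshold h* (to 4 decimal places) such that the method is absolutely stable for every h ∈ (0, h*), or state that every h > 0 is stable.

On y'=λy, z=hλ:
  k1=λy_n ⇒ h·k1=z·y_n;  k2=λ(1+3/5z)y_n ⇒ h·k2=z(1+3/5z)y_n
  y_{n+1}/y_n = 1 + z(1+3/5z) = 1 + z + 3/5z²
  R(z) = 1 + z + 3/5z².

Solve |R(x)|<1 on ℝ⁻.
x=-1.66: |R|=0.9934
R=1: x+3/5x²=0 ⇒ x=−5/3=-1.6667; min R=1−1/(4·3/5)=0.5833>−1
Confirm numerically:
  x=-0.793: |R|=0.58431 <1
  x=-0.787: |R|=0.58462 <1
  x=-0.695: |R|=0.59482 <1
  x=-2.136: |R|=1.60150 >1
  x=-2.095: |R|=1.53842 >1
So |R|<1 on (-1.6667, 0).

(-1.6667,0); λ=-2 ⇒ h* = (5/3)/2 = 0.8333.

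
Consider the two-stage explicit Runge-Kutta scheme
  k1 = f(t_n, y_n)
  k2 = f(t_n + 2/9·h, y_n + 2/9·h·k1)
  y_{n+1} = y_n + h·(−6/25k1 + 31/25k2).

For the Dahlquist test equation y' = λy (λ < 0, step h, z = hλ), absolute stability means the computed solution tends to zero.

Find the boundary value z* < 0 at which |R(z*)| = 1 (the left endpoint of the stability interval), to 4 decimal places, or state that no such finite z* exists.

Test eqn y'=λy, z=hλ:
  k1=λy_n ⇒ h·k1=z·y_n;  k2=λ(1+2/9z)y_n ⇒ h·k2=z(1+2/9z)y_n
  y_{n+1}/y_n = 1 − 6/25z + 31/25z(1+2/9z) = 1 + z + 62/225z²
  Hence R(z) = 1 + z + 62/225z².

Find x<0 with |R(x)|<1.
x=-1.05: |R|=0.2538
R=1: x+62/225x²=0 ⇒ x=−225/62=-3.6290; min R=1−1/(4·62/225)=0.0927>−1
Confirm numerically:
  x=-3.398: |R|=0.78368 <1
  x=-2.456: |R|=0.20613 <1
  x=-2.060: |R|=0.10935 <1
  x=-4.055: |R|=1.47597 >1
  x=-3.731: |R|=1.10483 >1
  x=-3.649: |R|=1.02008 >1
So |R|<1 on (-3.6290, 0).

left endpoint -3.6290.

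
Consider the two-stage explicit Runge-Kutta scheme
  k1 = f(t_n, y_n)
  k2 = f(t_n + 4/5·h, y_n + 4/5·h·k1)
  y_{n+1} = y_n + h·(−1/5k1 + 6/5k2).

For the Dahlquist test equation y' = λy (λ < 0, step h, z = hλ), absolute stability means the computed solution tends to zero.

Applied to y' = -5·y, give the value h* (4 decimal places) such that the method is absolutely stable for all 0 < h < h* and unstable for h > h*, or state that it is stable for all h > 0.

(-1.0417,0); λ=-5 ⇒ h* = (25/24)/5 = 0.2083.

With y'=λy (z=hλ):
  k1=λy_n ⇒ h·k1=z·y_n;  k2=λ(1+4/5z)y_n ⇒ h·k2=z(1+4/5z)y_n
  y_{n+1}/y_n = 1 − 1/5z + 6/5z(1+4/5z) = 1 + z + 24/25z²
  Hence R(z) = 1 + z + 24/25z².

Boundary: |R(x)|=1, x<0.
x=-0.32: |R|=0.7783
R=1: x+24/25x²=0 ⇒ x=−25/24=-1.0417; min R=1−1/(4·24/25)=0.7396>−1
Confirm numerically:
  x=-0.955: |R|=0.92054 <1
  x=-0.742: |R|=0.78654 <1
  x=-0.654: |R|=0.75661 <1
  x=-1.518: |R|=1.69415 >1
  x=-1.431: |R|=1.53485 >1
  x=-1.377: |R|=1.44328 >1
Stable set (-1.0417, 0).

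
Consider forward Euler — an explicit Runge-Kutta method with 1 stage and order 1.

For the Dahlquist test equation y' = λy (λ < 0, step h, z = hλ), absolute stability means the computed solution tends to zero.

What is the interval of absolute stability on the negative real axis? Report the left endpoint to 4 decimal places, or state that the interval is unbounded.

Test eqn y'=λy, z=hλ:
  order 1, 1-stage ⇒ R(z)=1+z
  (e.g. R(-0.78)=0.22000, |R|=0.22000)

Find x<0 with |R(x)|<1.
x=-0.78: |R|=0.2200
|R(-1.12)|=0.1200 |R(-1.03)|=0.0300 |R(-0.94)|=0.0600
Bisect:
  x_lo=-2.6787 |R|=1.6787  x_hi=-0.1288 |R|=0.8712
  mid=-1.40378 |R|=0.40378 →hi
  mid=-2.04126 |R|=1.04126 →lo
  mid=-1.72252 |R|=0.72252 →hi
  mid=-1.88189 |R|=0.88189 →hi
  mid=-1.96157 |R|=0.96157 →hi
  mid=-2.00142 |R|=1.00142 →lo
  mid=-1.98149 |R|=0.98149 →hi
  mid=-1.99146 |R|=0.99146 →hi
  mid=-1.99644 |R|=0.99644 →hi
  ...
  [-2.00002,-1.99986] ⇒ x*=-2.0000
So |R|<1 on (-2.0000, 0).

z∈(-2.0000,0).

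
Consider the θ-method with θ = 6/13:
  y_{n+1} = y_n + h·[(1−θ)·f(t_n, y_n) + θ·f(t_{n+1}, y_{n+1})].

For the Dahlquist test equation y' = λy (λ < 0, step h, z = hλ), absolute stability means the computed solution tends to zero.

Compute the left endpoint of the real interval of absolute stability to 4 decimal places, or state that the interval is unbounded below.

z* = -26.0000.

With y'=λy (z=hλ):
  y_{n+1} = y_n + z·[7/13·y_n + 6/13·y_{n+1}] ⇒ (1 − 6/13z)y_{n+1} = (1 + 7/13z)y_n
  ⇒ R(z) = (1 + 7/13z)/(1 − 6/13z).

Find x<0 with |R(x)|<1.
x=-1.44: |R|=0.1349
R=−1: 1+7/13x = −1+6/13x ⇒ -1/13x=2 ⇒ x=2/(-1/13)=-26.0000
Confirm numerically:
  x=-23.761: |R|=0.98561 <1
  x=-23.428: |R|=0.98325 <1
  x=-23.287: |R|=0.98224 <1
  x=-13.608: |R|=0.86907 <1
  x=-26.459: |R|=1.00267 >1
  x=-26.056: |R|=1.00033 >1
Interval (-26.0000, 0).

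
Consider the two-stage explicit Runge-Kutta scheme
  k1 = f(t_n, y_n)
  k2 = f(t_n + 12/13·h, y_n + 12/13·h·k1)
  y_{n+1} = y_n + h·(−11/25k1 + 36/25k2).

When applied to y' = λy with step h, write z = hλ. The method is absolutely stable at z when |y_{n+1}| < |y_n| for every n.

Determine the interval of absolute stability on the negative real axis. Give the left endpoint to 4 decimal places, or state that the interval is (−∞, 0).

With y'=λy (z=hλ):
  k1=λy_n ⇒ h·k1=z·y_n;  k2=λ(1+12/13z)y_n ⇒ h·k2=z(1+12/13z)y_n
  y_{n+1}/y_n = 1 − 11/25z + 36/25z(1+12/13z) = 1 + z + 432/325z²
  so R(z) = 1 + z + 432/325z².

Need |R(x)|<1, x<0.
x=-0.93: |R|=1.2197
R=1: x+432/325x²=0 ⇒ x=−325/432=-0.7523; min R=1−1/(4·432/325)=0.8119>−1
Confirm numerically:
  x=-0.675: |R|=0.93063 <1
  x=-0.673: |R|=0.92905 <1
  x=-0.578: |R|=0.86607 <1
  x=-0.324: |R|=0.81554 <1
  x=-0.820: |R|=1.07377 >1
  x=-0.802: |R|=1.05297 >1
Interval (-0.7523, 0).

z∈(-0.7523,0).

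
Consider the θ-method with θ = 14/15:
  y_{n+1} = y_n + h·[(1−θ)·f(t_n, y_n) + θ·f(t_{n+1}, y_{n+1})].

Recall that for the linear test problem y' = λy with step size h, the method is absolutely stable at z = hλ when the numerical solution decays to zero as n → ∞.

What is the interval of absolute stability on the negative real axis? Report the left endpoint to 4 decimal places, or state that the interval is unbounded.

(−∞, 0) — no finite endpoint.

Test eqn y'=λy, z=hλ:
  y_{n+1} = y_n + z·[1/15·y_n + 14/15·y_{n+1}] ⇒ (1 − 14/15z)y_{n+1} = (1 + 1/15z)y_n
  ⇒ R(z) = (1 + 1/15z)/(1 − 14/15z).

Solve |R(x)|<1 on ℝ⁻.
x=-0.96: |R|=0.4937
x=-2: |R|=0.3023
x=-10: |R|=0.0323
x=-100: |R|=0.0601
θ=14/15≥1/2 ⇒ |1+1/15x|<|1−14/15x| ∀x<0 ⇒ unbounded interval.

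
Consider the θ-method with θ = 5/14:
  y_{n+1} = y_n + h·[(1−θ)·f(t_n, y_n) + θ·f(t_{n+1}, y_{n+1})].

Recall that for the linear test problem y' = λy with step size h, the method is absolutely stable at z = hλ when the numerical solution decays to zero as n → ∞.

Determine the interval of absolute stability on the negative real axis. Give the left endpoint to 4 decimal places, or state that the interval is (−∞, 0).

(-7.0000, 0).

On y'=λy, z=hλ:
  y_{n+1} = y_n + z·[9/14·y_n + 5/14·y_{n+1}] ⇒ (1 − 5/14z)y_{n+1} = (1 + 9/14z)y_n
  R(z) = (1 + 9/14z)/(1 − 5/14z).

Solve |R(x)|<1 on ℝ⁻.
x=-1.47: |R|=0.0361
R=−1: 1+9/14x = −1+5/14x ⇒ -2/7x=2 ⇒ x=2/(-2/7)=-7.0000
Confirm numerically:
  x=-6.518: |R|=0.95862 <1
  x=-3.423: |R|=0.54016 <1
  x=-3.130: |R|=0.47791 <1
  x=-7.292: |R|=1.02315 >1
  x=-7.025: |R|=1.00204 >1
Stable set (-7.0000, 0).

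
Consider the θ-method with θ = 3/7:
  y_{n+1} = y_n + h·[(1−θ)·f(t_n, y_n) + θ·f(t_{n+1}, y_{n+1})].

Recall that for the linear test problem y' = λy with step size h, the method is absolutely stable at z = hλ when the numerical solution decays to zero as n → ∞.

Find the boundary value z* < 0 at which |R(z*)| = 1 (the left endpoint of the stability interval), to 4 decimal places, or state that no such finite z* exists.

On y'=λy, z=hλ:
  y_{n+1} = y_n + z·[4/7·y_n + 3/7·y_{n+1}] ⇒ (1 − 3/7z)y_{n+1} = (1 + 4/7z)y_n
  R(z) = (1 + 4/7z)/(1 − 3/7z).

Need |R(x)|<1, x<0.
x=-1.57: |R|=0.0615
R=−1: 1+4/7x = −1+3/7x ⇒ -1/7x=2 ⇒ x=2/(-1/7)=-14.0000
Confirm numerically:
  x=-11.840: |R|=0.94920 <1
  x=-10.525: |R|=0.90992 <1
  x=-8.811: |R|=0.84479 <1
  x=-7.515: |R|=0.78050 <1
  x=-14.494: |R|=1.00979 >1
  x=-14.481: |R|=1.00954 >1
Interval (-14.0000, 0).

left endpoint -14.0000.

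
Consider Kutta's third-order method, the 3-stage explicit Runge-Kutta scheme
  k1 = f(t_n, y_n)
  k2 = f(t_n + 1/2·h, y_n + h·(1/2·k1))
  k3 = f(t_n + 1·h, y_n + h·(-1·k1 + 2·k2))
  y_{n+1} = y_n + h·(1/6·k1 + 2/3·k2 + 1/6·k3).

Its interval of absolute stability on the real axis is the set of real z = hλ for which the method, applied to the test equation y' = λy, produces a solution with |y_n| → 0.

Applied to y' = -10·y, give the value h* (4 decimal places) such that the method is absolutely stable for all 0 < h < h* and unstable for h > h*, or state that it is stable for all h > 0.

(-2.5127,0); λ=-10 ⇒ h* = 0.2513.

On y'=λy, z=hλ:
  order 3, 3-stage ⇒ R(z)=1+z+z^2/2+z^3/6
  (e.g. R(-1.13)=0.26797, |R|=0.26797)

Boundary: |R(x)|=1, x<0.
x=-1.13: |R|=0.2680
|R(-2.89)|=1.7369 |R(-2.83)|=1.6031 |R(-0.52)|=0.5918
Bisect:
  x_lo=-3.1645 |R|=2.4390  x_hi=-0.3956 |R|=0.6723
  mid=-1.78007 |R|=0.13581 →hi
  mid=-2.47228 |R|=0.93469 →hi
  mid=-2.81838 |R|=1.57795 →lo
  mid=-2.64533 |R|=1.23168 →lo
  mid=-2.55880 |R|=1.07735 →lo
  mid=-2.51554 |R|=1.00460 →lo
  mid=-2.49391 |R|=0.96930 →hi
  mid=-2.50473 |R|=0.98686 →hi
  mid=-2.51013 |R|=0.99571 →hi
  ...
  [-2.51284,-2.51267] ⇒ x*=-2.5127
Stable set (-2.5127, 0).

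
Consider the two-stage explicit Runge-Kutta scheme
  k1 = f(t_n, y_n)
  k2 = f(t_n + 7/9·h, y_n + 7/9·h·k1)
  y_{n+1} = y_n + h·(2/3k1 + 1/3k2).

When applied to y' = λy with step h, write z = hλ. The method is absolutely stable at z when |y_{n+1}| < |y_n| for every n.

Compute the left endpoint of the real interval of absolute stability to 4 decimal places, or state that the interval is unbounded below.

z* = -3.8571.

Set f=λy, z=hλ:
  k1=λy_n ⇒ h·k1=z·y_n;  k2=λ(1+7/9z)y_n ⇒ h·k2=z(1+7/9z)y_n
  y_{n+1}/y_n = 1 + 2/3z + 1/3z(1+7/9z) = 1 + z + 7/27z²
  R(z) = 1 + z + 7/27z².

Need |R(x)|<1, x<0.
x=-1.78: |R|=0.0414
R=1: x+7/27x²=0 ⇒ x=−27/7=-3.8571; min R=1−1/(4·7/27)=0.0357>−1
Confirm numerically:
  x=-3.279: |R|=0.50851 <1
  x=-3.201: |R|=0.45547 <1
  x=-2.009: |R|=0.03739 <1
  x=-4.386: |R|=1.60137 >1
  x=-4.169: |R|=1.33707 >1
  x=-4.120: |R|=1.28077 >1
Interval (-3.8571, 0).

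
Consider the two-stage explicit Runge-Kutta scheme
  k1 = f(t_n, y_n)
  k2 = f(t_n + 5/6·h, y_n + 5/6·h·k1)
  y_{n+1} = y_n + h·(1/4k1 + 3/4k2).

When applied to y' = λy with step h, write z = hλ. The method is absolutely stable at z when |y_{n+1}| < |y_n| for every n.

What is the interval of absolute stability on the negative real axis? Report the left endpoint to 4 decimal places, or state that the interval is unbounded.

z∈(-1.6000,0).

Set f=λy, z=hλ:
  k1=λy_n ⇒ h·k1=z·y_n;  k2=λ(1+5/6z)y_n ⇒ h·k2=z(1+5/6z)y_n
  y_{n+1}/y_n = 1 + 1/4z + 3/4z(1+5/6z) = 1 + z + 5/8z²
  Hence R(z) = 1 + z + 5/8z².

Need |R(x)|<1, x<0.
x=-1.37: |R|=0.8031
R=1: x+5/8x²=0 ⇒ x=−8/5=-1.6000; min R=1−1/(4·5/8)=0.6000>−1
Confirm numerically:
  x=-1.329: |R|=0.77490 <1
  x=-1.220: |R|=0.71025 <1
  x=-0.867: |R|=0.60281 <1
  x=-0.780: |R|=0.60025 <1
  x=-2.029: |R|=1.54403 >1
  x=-1.865: |R|=1.30889 >1
  x=-1.849: |R|=1.28775 >1
Interval (-1.6000, 0).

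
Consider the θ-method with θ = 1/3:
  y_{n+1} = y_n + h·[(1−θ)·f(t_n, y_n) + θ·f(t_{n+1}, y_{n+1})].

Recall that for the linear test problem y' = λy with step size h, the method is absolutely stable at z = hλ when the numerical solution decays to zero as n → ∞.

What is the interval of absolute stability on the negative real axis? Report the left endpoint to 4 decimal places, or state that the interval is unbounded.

With y'=λy (z=hλ):
  y_{n+1} = y_n + z·[2/3·y_n + 1/3·y_{n+1}] ⇒ (1 − 1/3z)y_{n+1} = (1 + 2/3z)y_n
  ⇒ R(z) = (1 + 2/3z)/(1 − 1/3z).

Solve |R(x)|<1 on ℝ⁻.
x=-1.61: |R|=0.0477
R=−1: 1+2/3x = −1+1/3x ⇒ -1/3x=2 ⇒ x=2/(-1/3)=-6.0000
Confirm numerically:
  x=-5.728: |R|=0.96884 <1
  x=-5.198: |R|=0.90217 <1
  x=-2.940: |R|=0.48485 <1
  x=-2.414: |R|=0.33764 <1
  x=-6.543: |R|=1.05690 >1
  x=-6.508: |R|=1.05343 >1
  x=-6.036: |R|=1.00398 >1
So |R|<1 on (-6.0000, 0).

z∈(-6.0000,0).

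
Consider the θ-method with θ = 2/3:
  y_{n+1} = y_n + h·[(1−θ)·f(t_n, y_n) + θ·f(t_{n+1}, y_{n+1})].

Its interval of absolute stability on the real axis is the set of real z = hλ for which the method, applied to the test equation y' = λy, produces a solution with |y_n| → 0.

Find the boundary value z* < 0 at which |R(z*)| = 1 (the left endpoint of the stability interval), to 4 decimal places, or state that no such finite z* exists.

Set f=λy, z=hλ:
  y_{n+1} = y_n + z·[1/3·y_n + 2/3·y_{n+1}] ⇒ (1 − 2/3z)y_{n+1} = (1 + 1/3z)y_n
  so R(z) = (1 + 1/3z)/(1 − 2/3z).

Boundary: |R(x)|=1, x<0.
x=-1.2: |R|=0.3333
x=-2: |R|=0.1429
x=-10: |R|=0.3043
x=-100: |R|=0.4778
θ=2/3≥1/2 ⇒ |1+1/3x|<|1−2/3x| ∀x<0 ⇒ stable on all of ℝ⁻.

interval (−∞, 0).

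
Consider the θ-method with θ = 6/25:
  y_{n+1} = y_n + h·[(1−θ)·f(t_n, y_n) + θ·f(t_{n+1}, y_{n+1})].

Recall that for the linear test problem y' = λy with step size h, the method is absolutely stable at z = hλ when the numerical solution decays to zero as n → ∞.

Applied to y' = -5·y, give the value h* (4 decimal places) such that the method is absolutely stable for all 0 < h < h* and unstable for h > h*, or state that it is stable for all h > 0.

On y'=λy, z=hλ:
  y_{n+1} = y_n + z·[19/25·y_n + 6/25·y_{n+1}] ⇒ (1 − 6/25z)y_{n+1} = (1 + 19/25z)y_n
  ⇒ R(z) = (1 + 19/25z)/(1 − 6/25z).

Solve |R(x)|<1 on ℝ⁻.
x=-1.08: |R|=0.1423
R=−1: 1+19/25x = −1+6/25x ⇒ -13/25x=2 ⇒ x=2/(-13/25)=-3.8462
Confirm numerically:
  x=-2.473: |R|=0.55191 <1
  x=-2.030: |R|=0.36498 <1
  x=-1.847: |R|=0.27972 <1
  x=-4.278: |R|=1.11080 >1
  x=-4.272: |R|=1.10934 >1
So |R|<1 on (-3.8462, 0).

(-3.8462,0); λ=-5 ⇒ h* = (50/13)/5 = 0.7692.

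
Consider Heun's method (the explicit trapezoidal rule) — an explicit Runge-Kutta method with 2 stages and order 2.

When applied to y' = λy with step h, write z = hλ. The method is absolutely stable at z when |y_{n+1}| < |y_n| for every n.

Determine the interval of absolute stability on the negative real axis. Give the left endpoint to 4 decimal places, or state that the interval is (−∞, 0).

With y'=λy (z=hλ):
  order 2, 2-stage ⇒ R(z)=1+z+z^2/2
  (e.g. R(-0.75)=0.53125, |R|=0.53125)

Need |R(x)|<1, x<0.
x=-0.75: |R|=0.5312
|R(-1.58)|=0.6682 |R(-1.42)|=0.5882 |R(-0.59)|=0.5840
Bisect:
  x_lo=-2.6185 |R|=1.8098  x_hi=-0.2600 |R|=0.7738
  mid=-1.43923 |R|=0.59646 →hi
  mid=-2.02886 |R|=1.02928 →lo
  mid=-1.73405 |R|=0.76941 →hi
  mid=-1.88146 |R|=0.88848 →hi
  mid=-1.95516 |R|=0.95616 →hi
  mid=-1.99201 |R|=0.99204 →hi
  mid=-2.01044 |R|=1.01049 →lo
  mid=-2.00122 |R|=1.00122 →lo
  ...
  [-2.00007,-1.99993] ⇒ x*=-2.0000
Stable set (-2.0000, 0).

z∈(-2.0000,0).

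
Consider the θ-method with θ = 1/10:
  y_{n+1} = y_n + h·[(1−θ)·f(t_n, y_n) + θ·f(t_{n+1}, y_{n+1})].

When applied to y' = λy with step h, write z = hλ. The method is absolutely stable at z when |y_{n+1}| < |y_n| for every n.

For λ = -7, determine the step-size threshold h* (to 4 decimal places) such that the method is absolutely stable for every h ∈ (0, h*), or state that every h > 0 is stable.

Set f=λy, z=hλ:
  y_{n+1} = y_n + z·[9/10·y_n + 1/10·y_{n+1}] ⇒ (1 − 1/10z)y_{n+1} = (1 + 9/10z)y_n
  Hence R(z) = (1 + 9/10z)/(1 − 1/10z).

Need |R(x)|<1, x<0.
x=-1.37: |R|=0.2049
R=−1: 1+9/10x = −1+1/10x ⇒ -4/5x=2 ⇒ x=2/(-4/5)=-2.5000
Confirm numerically:
  x=-2.132: |R|=0.75734 <1
  x=-2.054: |R|=0.70400 <1
  x=-1.918: |R|=0.60933 <1
  x=-2.885: |R|=1.23904 >1
  x=-2.715: |R|=1.13527 >1
  x=-2.521: |R|=1.01342 >1
Stable set (-2.5000, 0).

(-2.5000,0); λ=-7 ⇒ h* = (5/2)/7 = 0.3571.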